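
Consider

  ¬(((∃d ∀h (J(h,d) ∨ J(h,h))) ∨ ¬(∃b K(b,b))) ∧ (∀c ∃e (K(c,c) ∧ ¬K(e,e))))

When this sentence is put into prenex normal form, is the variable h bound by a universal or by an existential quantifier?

existential

Drive negations inward (¬∀x A ≡ ∃x ¬A, ¬∃x A ≡ ∀x ¬A, De Morgan for ∧/∨):
  (∀d ∃h (¬J(h,d) ∧ ¬J(h,h))) ∧ (∃b K(b,b)) ∨ (∃c ∀e (¬K(c,c) ∨ K(e,e)))
All bound variables are already distinct, so no renaming is needed.
Finally move all quantifiers to the prefix:
  ∀d ∃h ∃b ∃c ∀e (¬J(h,d) ∧ ¬J(h,h) ∧ K(b,b) ∨ ¬K(c,c) ∨ K(e,e))
The quantifier ∀h sits under an odd number of negations, so it flips to ∃h.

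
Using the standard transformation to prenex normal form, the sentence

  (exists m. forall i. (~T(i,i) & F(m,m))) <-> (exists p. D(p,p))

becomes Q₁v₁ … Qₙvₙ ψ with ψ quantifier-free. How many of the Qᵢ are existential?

Eliminate → and ↔ using ¬ and ∨; A ↔ B as (¬A ∨ B) ∧ (¬B ∨ A).
  (~(exists m. forall i. (~T(i,i) & F(m,m))) | (exists p. D(p,p))) & (~(exists p. D(p,p)) | (exists m. forall i. (~T(i,i) & F(m,m))))
Push ¬ through the quantifiers and connectives to reach negation normal form:
  ((forall m. exists i. (T(i,i) | ~F(m,m))) | (exists p. D(p,p))) & ((forall p. ~D(p,p)) | (exists m. forall i. (~T(i,i) & F(m,m))))
Give each quantifier a distinct variable: p↦y1, m↦a, i↦u.
  ((forall m. exists i. (T(i,i) | ~F(m,m))) | (exists p. D(p,p))) & ((forall y1. ~D(y1,y1)) | (exists a. forall u. (~T(u,u) & F(a,a))))
Pull the quantifiers to the front (each side's bound variable is not free in the other side):
  forall m. exists i. exists p. forall y1. exists a. forall u. ((T(i,i) | ~F(m,m) | D(p,p)) & (~D(y1,y1) | ~T(u,u) & F(a,a)))
The prefix is forall m exists i exists p forall y1 exists a forall u: 3 universal, 3 existential.

3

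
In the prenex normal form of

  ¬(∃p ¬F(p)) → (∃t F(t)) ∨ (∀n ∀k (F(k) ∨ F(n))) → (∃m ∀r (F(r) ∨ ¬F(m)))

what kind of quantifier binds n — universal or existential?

First replace A → B with ¬A ∨ B.
  ¬¬(∃p ¬F(p)) ∨ ¬((∃t F(t)) ∨ (∀n ∀k (F(k) ∨ F(n)))) ∨ (∃m ∀r (F(r) ∨ ¬F(m)))
Drive negations inward (¬∀x A ≡ ∃x ¬A, ¬∃x A ≡ ∀x ¬A, De Morgan for ∧/∨):
  (∃p ¬F(p)) ∨ (∀t ¬F(t)) ∧ (∃n ∃k (¬F(k) ∧ ¬F(n))) ∨ (∃m ∀r (F(r) ∨ ¬F(m)))
All bound variables are already distinct, so no renaming is needed.
Extract every quantifier outward, since the variables are now distinct and don't occur free across branches:
  ∃p ∀t ∃n ∃k ∃m ∀r (¬F(p) ∨ ¬F(t) ∧ ¬F(k) ∧ ¬F(n) ∨ F(r) ∨ ¬F(m))
The quantifier ∀n sits under an odd number of negations (counting the antecedent side of each →), so it flips to ∃n.

existential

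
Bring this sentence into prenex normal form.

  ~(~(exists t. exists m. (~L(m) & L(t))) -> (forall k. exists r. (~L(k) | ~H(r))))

First replace A → B with ¬A ∨ B.
  ~(~~(exists t. exists m. (~L(m) & L(t))) | (forall k. exists r. (~L(k) | ~H(r))))
Push ¬ through the quantifiers and connectives to reach negation normal form:
  (forall t. forall m. (L(m) | ~L(t))) & (exists k. forall r. (L(k) & H(r)))
All bound variables are already distinct, so no renaming is needed.
Finally move all quantifiers to the prefix:
  forall t. forall m. exists k. forall r. ((L(m) | ~L(t)) & L(k) & H(r))

forall t. forall m. exists k. forall r. ((L(m) | ~L(t)) & L(k) & H(r))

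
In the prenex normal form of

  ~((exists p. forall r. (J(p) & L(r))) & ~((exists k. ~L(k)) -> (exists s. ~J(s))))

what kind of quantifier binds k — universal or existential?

Eliminate → and ↔ using ¬ and ∨.
  ~((exists p. forall r. (J(p) & L(r))) & ~(~(exists k. ~L(k)) | (exists s. ~J(s))))
Push ¬ through the quantifiers and connectives to reach negation normal form:
  (forall p. exists r. (~J(p) | ~L(r))) | (forall k. L(k)) | (exists s. ~J(s))
All bound variables are already distinct, so no renaming is needed.
Finally move all quantifiers to the prefix:
  forall p. exists r. forall k. exists s. (~J(p) | ~L(r) | L(k) | ~J(s))
The quantifier exists k sits under an odd number of negations (counting the antecedent side of each →), so it flips to forall k.

universal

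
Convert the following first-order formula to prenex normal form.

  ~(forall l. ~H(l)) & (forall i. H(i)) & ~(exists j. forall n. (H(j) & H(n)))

Move each ¬ inward, flipping quantifiers it crosses:
  (exists l. H(l)) & (forall i. H(i)) & (forall j. exists n. (~H(j) | ~H(n)))
Finally move all quantifiers to the prefix:
  exists l. forall i. forall j. exists n. (H(l) & H(i) & (~H(j) | ~H(n)))

exists l. forall i. forall j. exists n. (H(l) & H(i) & (~H(j) | ~H(n)))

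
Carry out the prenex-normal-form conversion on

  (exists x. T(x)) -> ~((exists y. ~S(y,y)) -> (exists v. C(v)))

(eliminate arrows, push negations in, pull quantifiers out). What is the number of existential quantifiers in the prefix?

Rewrite implications/biconditionals: A → B as ¬A ∨ B.
  ~(exists x. T(x)) | ~(~(exists y. ~S(y,y)) | (exists v. C(v)))
Move each ¬ inward, flipping quantifiers it crosses:
  (forall x. ~T(x)) | (exists y. ~S(y,y)) & (forall v. ~C(v))
Finally move all quantifiers to the prefix:
  forall x. exists y. forall v. (~T(x) | ~S(y,y) & ~C(v))
The prefix is forall x exists y forall v: 2 universal, 1 existential.

1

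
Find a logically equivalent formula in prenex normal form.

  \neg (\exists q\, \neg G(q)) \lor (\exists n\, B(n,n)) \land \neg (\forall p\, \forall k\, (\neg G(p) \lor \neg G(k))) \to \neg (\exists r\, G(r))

\exists q\, \forall n\, \forall p\, \forall k\, \forall r\, (\neg G(q) \land (\neg B(n,n) \lor \neg G(p) \lor \neg G(k)) \lor \neg G(r))

Eliminate → and ↔ using ¬ and ∨.
  \neg (\neg (\exists q\, \neg G(q)) \lor (\exists n\, B(n,n)) \land \neg (\forall p\, \forall k\, (\neg G(p) \lor \neg G(k)))) \lor \neg (\exists r\, G(r))
Push ¬ through the quantifiers and connectives to reach negation normal form:
  (\exists q\, \neg G(q)) \land ((\forall n\, \neg B(n,n)) \lor (\forall p\, \forall k\, (\neg G(p) \lor \neg G(k)))) \lor (\forall r\, \neg G(r))
All bound variables are already distinct, so no renaming is needed.
Finally move all quantifiers to the prefix:
  \exists q\, \forall n\, \forall p\, \forall k\, \forall r\, (\neg G(q) \land (\neg B(n,n) \lor \neg G(p) \lor \neg G(k)) \lor \neg G(r))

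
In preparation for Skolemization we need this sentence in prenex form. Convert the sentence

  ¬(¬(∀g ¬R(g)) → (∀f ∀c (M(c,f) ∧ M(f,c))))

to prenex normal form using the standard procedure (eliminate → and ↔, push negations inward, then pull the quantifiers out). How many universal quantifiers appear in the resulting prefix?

Rewrite implications/biconditionals: A → B as ¬A ∨ B.
  ¬(¬¬(∀g ¬R(g)) ∨ (∀f ∀c (M(c,f) ∧ M(f,c))))
Push ¬ through the quantifiers and connectives to reach negation normal form:
  (∃g R(g)) ∧ (∃f ∃c (¬M(c,f) ∨ ¬M(f,c)))
Finally move all quantifiers to the prefix:
  ∃g ∃f ∃c (R(g) ∧ (¬M(c,f) ∨ ¬M(f,c)))
The prefix is ∃g ∃f ∃c: 0 universal, 3 existential.

0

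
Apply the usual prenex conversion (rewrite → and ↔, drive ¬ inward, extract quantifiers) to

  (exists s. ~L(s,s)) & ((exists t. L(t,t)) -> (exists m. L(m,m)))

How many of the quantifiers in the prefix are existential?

2

First replace A → B with ¬A ∨ B.
  (exists s. ~L(s,s)) & (~(exists t. L(t,t)) | (exists m. L(m,m)))
Drive negations inward (¬∀x A ≡ ∃x ¬A, ¬∃x A ≡ ∀x ¬A, De Morgan for ∧/∨):
  (exists s. ~L(s,s)) & ((forall t. ~L(t,t)) | (exists m. L(m,m)))
Finally move all quantifiers to the prefix:
  exists s. forall t. exists m. (~L(s,s) & (~L(t,t) | L(m,m)))
The prefix is exists s forall t exists m: 1 universal, 2 existential.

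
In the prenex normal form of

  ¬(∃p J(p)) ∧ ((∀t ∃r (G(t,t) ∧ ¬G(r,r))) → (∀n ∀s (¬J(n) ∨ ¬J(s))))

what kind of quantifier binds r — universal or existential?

Eliminate → and ↔ using ¬ and ∨.
  ¬(∃p J(p)) ∧ (¬(∀t ∃r (G(t,t) ∧ ¬G(r,r))) ∨ (∀n ∀s (¬J(n) ∨ ¬J(s))))
Move each ¬ inward, flipping quantifiers it crosses:
  (∀p ¬J(p)) ∧ ((∃t ∀r (¬G(t,t) ∨ G(r,r))) ∨ (∀n ∀s (¬J(n) ∨ ¬J(s))))
Extract every quantifier outward, since the variables are now distinct and don't occur free across branches:
  ∀p ∃t ∀r ∀n ∀s (¬J(p) ∧ (¬G(t,t) ∨ G(r,r) ∨ ¬J(n) ∨ ¬J(s)))
The quantifier ∃r sits under an odd number of negations (counting the antecedent side of each →), so it flips to ∀r.

universal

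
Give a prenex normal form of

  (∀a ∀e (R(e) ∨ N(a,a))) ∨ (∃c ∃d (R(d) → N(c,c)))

∀a ∀e ∃c ∃d (R(e) ∨ N(a,a) ∨ ¬R(d) ∨ N(c,c))

First replace A → B with ¬A ∨ B.
  (∀a ∀e (R(e) ∨ N(a,a))) ∨ (∃c ∃d (¬R(d) ∨ N(c,c)))
All bound variables are already distinct, so no renaming is needed.
Pull the quantifiers to the front (each side's bound variable is not free in the other side):
  ∀a ∀e ∃c ∃d (R(e) ∨ N(a,a) ∨ ¬R(d) ∨ N(c,c))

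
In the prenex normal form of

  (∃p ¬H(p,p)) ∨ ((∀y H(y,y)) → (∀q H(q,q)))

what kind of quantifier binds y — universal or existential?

existential

First replace A → B with ¬A ∨ B.
  (∃p ¬H(p,p)) ∨ ¬(∀y H(y,y)) ∨ (∀q H(q,q))
Drive negations inward (¬∀x A ≡ ∃x ¬A, ¬∃x A ≡ ∀x ¬A, De Morgan for ∧/∨):
  (∃p ¬H(p,p)) ∨ (∃y ¬H(y,y)) ∨ (∀q H(q,q))
All bound variables are already distinct, so no renaming is needed.
Finally move all quantifiers to the prefix:
  ∃p ∃y ∀q (¬H(p,p) ∨ ¬H(y,y) ∨ H(q,q))
The quantifier ∀y sits under an odd number of negations (counting the antecedent side of each →), so it flips to ∃y.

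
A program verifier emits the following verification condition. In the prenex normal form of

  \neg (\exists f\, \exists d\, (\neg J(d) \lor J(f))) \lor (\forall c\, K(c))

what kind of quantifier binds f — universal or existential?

universal

Drive negations inward (¬∀x A ≡ ∃x ¬A, ¬∃x A ≡ ∀x ¬A, De Morgan for ∧/∨):
  (\forall f\, \forall d\, (J(d) \land \neg J(f))) \lor (\forall c\, K(c))
Extract every quantifier outward, since the variables are now distinct and don't occur free across branches:
  \forall f\, \forall d\, \forall c\, (J(d) \land \neg J(f) \lor K(c))
The quantifier \exists f sits under an odd number of negations, so it flips to \forall f.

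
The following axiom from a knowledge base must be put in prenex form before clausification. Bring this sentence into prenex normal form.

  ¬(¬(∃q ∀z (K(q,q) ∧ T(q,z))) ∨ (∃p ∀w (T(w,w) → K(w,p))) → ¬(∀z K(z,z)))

∀q ∃z ∃p ∀w ∀s ((¬K(q,q) ∨ ¬T(q,z) ∨ ¬T(w,w) ∨ K(w,p)) ∧ K(s,s))

Rewrite implications/biconditionals: A → B as ¬A ∨ B.
  ¬(¬(¬(∃q ∀z (K(q,q) ∧ T(q,z))) ∨ (∃p ∀w (¬T(w,w) ∨ K(w,p)))) ∨ ¬(∀z K(z,z)))
Drive negations inward (¬∀x A ≡ ∃x ¬A, ¬∃x A ≡ ∀x ¬A, De Morgan for ∧/∨):
  ((∀q ∃z (¬K(q,q) ∨ ¬T(q,z))) ∨ (∃p ∀w (¬T(w,w) ∨ K(w,p)))) ∧ (∀z K(z,z))
Rename bound variables to avoid capture: z↦s.
  ((∀q ∃z (¬K(q,q) ∨ ¬T(q,z))) ∨ (∃p ∀w (¬T(w,w) ∨ K(w,p)))) ∧ (∀s K(s,s))
Finally move all quantifiers to the prefix:
  ∀q ∃z ∃p ∀w ∀s ((¬K(q,q) ∨ ¬T(q,z) ∨ ¬T(w,w) ∨ K(w,p)) ∧ K(s,s))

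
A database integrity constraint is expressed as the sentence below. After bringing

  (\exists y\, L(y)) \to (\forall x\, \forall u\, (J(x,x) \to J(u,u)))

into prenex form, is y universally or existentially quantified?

Rewrite implications/biconditionals: A → B as ¬A ∨ B.
  \neg (\exists y\, L(y)) \lor (\forall x\, \forall u\, (\neg J(x,x) \lor J(u,u)))
Drive negations inward (¬∀x A ≡ ∃x ¬A, ¬∃x A ≡ ∀x ¬A, De Morgan for ∧/∨):
  (\forall y\, \neg L(y)) \lor (\forall x\, \forall u\, (\neg J(x,x) \lor J(u,u)))
All bound variables are already distinct, so no renaming is needed.
Pull the quantifiers to the front (each side's bound variable is not free in the other side):
  \forall y\, \forall x\, \forall u\, (\neg L(y) \lor \neg J(x,x) \lor J(u,u))
The quantifier \exists y sits under an odd number of negations (counting the antecedent side of each →), so it flips to \forall y.

universal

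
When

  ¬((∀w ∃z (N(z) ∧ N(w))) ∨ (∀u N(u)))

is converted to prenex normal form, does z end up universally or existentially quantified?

universal

Push ¬ through the quantifiers and connectives to reach negation normal form:
  (∃w ∀z (¬N(z) ∨ ¬N(w))) ∧ (∃u ¬N(u))
All bound variables are already distinct, so no renaming is needed.
Finally move all quantifiers to the prefix:
  ∃w ∀z ∃u ((¬N(z) ∨ ¬N(w)) ∧ ¬N(u))
The quantifier ∃z sits under an odd number of negations, so it flips to ∀z.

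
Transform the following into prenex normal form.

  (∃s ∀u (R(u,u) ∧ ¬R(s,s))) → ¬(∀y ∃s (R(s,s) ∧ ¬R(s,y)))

∀s ∃u ∃y ∀v1 (¬R(u,u) ∨ R(s,s) ∨ ¬R(v1,v1) ∨ R(v1,y))

Rewrite implications/biconditionals: A → B as ¬A ∨ B.
  ¬(∃s ∀u (R(u,u) ∧ ¬R(s,s))) ∨ ¬(∀y ∃s (R(s,s) ∧ ¬R(s,y)))
Drive negations inward (¬∀x A ≡ ∃x ¬A, ¬∃x A ≡ ∀x ¬A, De Morgan for ∧/∨):
  (∀s ∃u (¬R(u,u) ∨ R(s,s))) ∨ (∃y ∀s (¬R(s,s) ∨ R(s,y)))
Standardize variables apart so no two quantifiers bind the same name: s↦v1.
  (∀s ∃u (¬R(u,u) ∨ R(s,s))) ∨ (∃y ∀v1 (¬R(v1,v1) ∨ R(v1,y)))
Pull the quantifiers to the front (each side's bound variable is not free in the other side):
  ∀s ∃u ∃y ∀v1 (¬R(u,u) ∨ R(s,s) ∨ ¬R(v1,v1) ∨ R(v1,y))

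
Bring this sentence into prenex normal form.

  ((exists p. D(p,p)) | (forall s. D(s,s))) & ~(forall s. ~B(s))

Move each ¬ inward, flipping quantifiers it crosses:
  ((exists p. D(p,p)) | (forall s. D(s,s))) & (exists s. B(s))
Give each quantifier a distinct variable: s↦b.
  ((exists p. D(p,p)) | (forall s. D(s,s))) & (exists b. B(b))
Pull the quantifiers to the front (each side's bound variable is not free in the other side):
  exists p. forall s. exists b. ((D(p,p) | D(s,s)) & B(b))

exists p. forall s. exists b. ((D(p,p) | D(s,s)) & B(b))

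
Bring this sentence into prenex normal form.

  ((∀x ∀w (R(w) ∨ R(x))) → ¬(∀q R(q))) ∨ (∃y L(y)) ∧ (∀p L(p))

Rewrite implications/biconditionals: A → B as ¬A ∨ B.
  ¬(∀x ∀w (R(w) ∨ R(x))) ∨ ¬(∀q R(q)) ∨ (∃y L(y)) ∧ (∀p L(p))
Push ¬ through the quantifiers and connectives to reach negation normal form:
  (∃x ∃w (¬R(w) ∧ ¬R(x))) ∨ (∃q ¬R(q)) ∨ (∃y L(y)) ∧ (∀p L(p))
All bound variables are already distinct, so no renaming is needed.
Finally move all quantifiers to the prefix:
  ∃x ∃w ∃q ∃y ∀p (¬R(w) ∧ ¬R(x) ∨ ¬R(q) ∨ L(y) ∧ L(p))

∃x ∃w ∃q ∃y ∀p (¬R(w) ∧ ¬R(x) ∨ ¬R(q) ∨ L(y) ∧ L(p))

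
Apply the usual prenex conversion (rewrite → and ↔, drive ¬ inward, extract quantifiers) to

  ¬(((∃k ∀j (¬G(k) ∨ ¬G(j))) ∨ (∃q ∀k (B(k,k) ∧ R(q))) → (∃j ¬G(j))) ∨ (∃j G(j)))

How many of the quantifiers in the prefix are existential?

Rewrite implications/biconditionals: A → B as ¬A ∨ B.
  ¬(¬((∃k ∀j (¬G(k) ∨ ¬G(j))) ∨ (∃q ∀k (B(k,k) ∧ R(q)))) ∨ (∃j ¬G(j)) ∨ (∃j G(j)))
Move each ¬ inward, flipping quantifiers it crosses:
  ((∃k ∀j (¬G(k) ∨ ¬G(j))) ∨ (∃q ∀k (B(k,k) ∧ R(q)))) ∧ (∀j G(j)) ∧ (∀j ¬G(j))
Give each quantifier a distinct variable: k↦a, j↦v1, j↦b.
  ((∃k ∀j (¬G(k) ∨ ¬G(j))) ∨ (∃q ∀a (B(a,a) ∧ R(q)))) ∧ (∀v1 G(v1)) ∧ (∀b ¬G(b))
Pull the quantifiers to the front (each side's bound variable is not free in the other side):
  ∃k ∀j ∃q ∀a ∀v1 ∀b ((¬G(k) ∨ ¬G(j) ∨ B(a,a) ∧ R(q)) ∧ G(v1) ∧ ¬G(b))
The prefix is ∃k ∀j ∃q ∀a ∀v1 ∀b: 4 universal, 2 existential.

2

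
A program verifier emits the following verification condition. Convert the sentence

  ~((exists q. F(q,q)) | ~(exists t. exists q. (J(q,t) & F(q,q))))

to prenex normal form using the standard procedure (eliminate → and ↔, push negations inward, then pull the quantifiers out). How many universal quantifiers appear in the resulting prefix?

1

Move each ¬ inward, flipping quantifiers it crosses:
  (forall q. ~F(q,q)) & (exists t. exists q. (J(q,t) & F(q,q)))
Give each quantifier a distinct variable: q↦r.
  (forall q. ~F(q,q)) & (exists t. exists r. (J(r,t) & F(r,r)))
Extract every quantifier outward, since the variables are now distinct and don't occur free across branches:
  forall q. exists t. exists r. (~F(q,q) & J(r,t) & F(r,r))
The prefix is forall q exists t exists r: 1 universal, 2 existential.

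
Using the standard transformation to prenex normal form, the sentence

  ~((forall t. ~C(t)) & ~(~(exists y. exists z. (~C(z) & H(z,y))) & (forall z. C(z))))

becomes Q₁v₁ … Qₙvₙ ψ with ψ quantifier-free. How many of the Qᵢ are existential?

1

Push ¬ through the quantifiers and connectives to reach negation normal form:
  (exists t. C(t)) | (forall y. forall z. (C(z) | ~H(z,y))) & (forall z. C(z))
Standardize variables apart so no two quantifiers bind the same name: z↦u1.
  (exists t. C(t)) | (forall y. forall z. (C(z) | ~H(z,y))) & (forall u1. C(u1))
Extract every quantifier outward, since the variables are now distinct and don't occur free across branches:
  exists t. forall y. forall z. forall u1. (C(t) | (C(z) | ~H(z,y)) & C(u1))
The prefix is exists t forall y forall z forall u1: 3 universal, 1 existential.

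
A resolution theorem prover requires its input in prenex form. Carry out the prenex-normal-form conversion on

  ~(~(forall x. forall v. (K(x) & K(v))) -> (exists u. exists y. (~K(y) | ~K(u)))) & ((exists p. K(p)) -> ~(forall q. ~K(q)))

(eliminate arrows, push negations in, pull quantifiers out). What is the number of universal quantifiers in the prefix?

3

Rewrite implications/biconditionals: A → B as ¬A ∨ B.
  ~(~~(forall x. forall v. (K(x) & K(v))) | (exists u. exists y. (~K(y) | ~K(u)))) & (~(exists p. K(p)) | ~(forall q. ~K(q)))
Drive negations inward (¬∀x A ≡ ∃x ¬A, ¬∃x A ≡ ∀x ¬A, De Morgan for ∧/∨):
  (exists x. exists v. (~K(x) | ~K(v))) & (forall u. forall y. (K(y) & K(u))) & ((forall p. ~K(p)) | (exists q. K(q)))
Pull the quantifiers to the front (each side's bound variable is not free in the other side):
  exists x. exists v. forall u. forall y. forall p. exists q. ((~K(x) | ~K(v)) & K(y) & K(u) & (~K(p) | K(q)))
The prefix is exists x exists v forall u forall y forall p exists q: 3 universal, 3 existential.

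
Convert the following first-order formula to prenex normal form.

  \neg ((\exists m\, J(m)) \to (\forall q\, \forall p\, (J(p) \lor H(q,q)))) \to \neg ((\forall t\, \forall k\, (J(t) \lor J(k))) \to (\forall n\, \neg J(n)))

First replace A → B with ¬A ∨ B.
  \neg \neg (\neg (\exists m\, J(m)) \lor (\forall q\, \forall p\, (J(p) \lor H(q,q)))) \lor \neg (\neg (\forall t\, \forall k\, (J(t) \lor J(k))) \lor (\forall n\, \neg J(n)))
Move each ¬ inward, flipping quantifiers it crosses:
  (\forall m\, \neg J(m)) \lor (\forall q\, \forall p\, (J(p) \lor H(q,q))) \lor (\forall t\, \forall k\, (J(t) \lor J(k))) \land (\exists n\, J(n))
All bound variables are already distinct, so no renaming is needed.
Pull the quantifiers to the front (each side's bound variable is not free in the other side):
  \forall m\, \forall q\, \forall p\, \forall t\, \forall k\, \exists n\, (\neg J(m) \lor J(p) \lor H(q,q) \lor (J(t) \lor J(k)) \land J(n))

\forall m\, \forall q\, \forall p\, \forall t\, \forall k\, \exists n\, (\neg J(m) \lor J(p) \lor H(q,q) \lor (J(t) \lor J(k)) \land J(n))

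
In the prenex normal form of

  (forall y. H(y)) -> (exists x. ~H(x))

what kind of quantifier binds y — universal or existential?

Rewrite implications/biconditionals: A → B as ¬A ∨ B.
  ~(forall y. H(y)) | (exists x. ~H(x))
Move each ¬ inward, flipping quantifiers it crosses:
  (exists y. ~H(y)) | (exists x. ~H(x))
All bound variables are already distinct, so no renaming is needed.
Finally move all quantifiers to the prefix:
  exists y. exists x. (~H(y) | ~H(x))
The quantifier forall y sits under an odd number of negations (counting the antecedent side of each →), so it flips to exists y.

existential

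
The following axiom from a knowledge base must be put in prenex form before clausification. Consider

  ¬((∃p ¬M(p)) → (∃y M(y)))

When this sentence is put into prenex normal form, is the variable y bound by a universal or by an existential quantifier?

universal

Eliminate → and ↔ using ¬ and ∨.
  ¬(¬(∃p ¬M(p)) ∨ (∃y M(y)))
Drive negations inward (¬∀x A ≡ ∃x ¬A, ¬∃x A ≡ ∀x ¬A, De Morgan for ∧/∨):
  (∃p ¬M(p)) ∧ (∀y ¬M(y))
All bound variables are already distinct, so no renaming is needed.
Extract every quantifier outward, since the variables are now distinct and don't occur free across branches:
  ∃p ∀y (¬M(p) ∧ ¬M(y))
The quantifier ∃y sits under an odd number of negations (counting the antecedent side of each →), so it flips to ∀y.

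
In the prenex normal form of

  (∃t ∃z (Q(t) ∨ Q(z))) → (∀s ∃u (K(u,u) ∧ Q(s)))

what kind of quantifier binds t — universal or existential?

First replace A → B with ¬A ∨ B.
  ¬(∃t ∃z (Q(t) ∨ Q(z))) ∨ (∀s ∃u (K(u,u) ∧ Q(s)))
Move each ¬ inward, flipping quantifiers it crosses:
  (∀t ∀z (¬Q(t) ∧ ¬Q(z))) ∨ (∀s ∃u (K(u,u) ∧ Q(s)))
Extract every quantifier outward, since the variables are now distinct and don't occur free across branches:
  ∀t ∀z ∀s ∃u (¬Q(t) ∧ ¬Q(z) ∨ K(u,u) ∧ Q(s))
The quantifier ∃t sits under an odd number of negations (counting the antecedent side of each →), so it flips to ∀t.

universal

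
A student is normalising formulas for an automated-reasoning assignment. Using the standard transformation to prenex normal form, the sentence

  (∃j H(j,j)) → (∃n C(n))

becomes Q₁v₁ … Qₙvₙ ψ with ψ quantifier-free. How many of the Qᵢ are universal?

1

First replace A → B with ¬A ∨ B.
  ¬(∃j H(j,j)) ∨ (∃n C(n))
Move each ¬ inward, flipping quantifiers it crosses:
  (∀j ¬H(j,j)) ∨ (∃n C(n))
All bound variables are already distinct, so no renaming is needed.
Pull the quantifiers to the front (each side's bound variable is not free in the other side):
  ∀j ∃n (¬H(j,j) ∨ C(n))
The prefix is ∀j ∃n: 1 universal, 1 existential.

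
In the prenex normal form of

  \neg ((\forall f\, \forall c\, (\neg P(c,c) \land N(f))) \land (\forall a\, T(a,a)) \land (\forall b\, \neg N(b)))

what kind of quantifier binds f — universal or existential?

Drive negations inward (¬∀x A ≡ ∃x ¬A, ¬∃x A ≡ ∀x ¬A, De Morgan for ∧/∨):
  (\exists f\, \exists c\, (P(c,c) \lor \neg N(f))) \lor (\exists a\, \neg T(a,a)) \lor (\exists b\, N(b))
Pull the quantifiers to the front (each side's bound variable is not free in the other side):
  \exists f\, \exists c\, \exists a\, \exists b\, (P(c,c) \lor \neg N(f) \lor \neg T(a,a) \lor N(b))
The quantifier \forall f sits under an odd number of negations, so it flips to \exists f.

existential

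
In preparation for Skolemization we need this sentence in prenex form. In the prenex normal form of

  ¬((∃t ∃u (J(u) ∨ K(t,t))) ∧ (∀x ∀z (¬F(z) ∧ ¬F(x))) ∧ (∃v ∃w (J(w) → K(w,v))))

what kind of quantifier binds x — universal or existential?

existential

Eliminate → and ↔ using ¬ and ∨.
  ¬((∃t ∃u (J(u) ∨ K(t,t))) ∧ (∀x ∀z (¬F(z) ∧ ¬F(x))) ∧ (∃v ∃w (¬J(w) ∨ K(w,v))))
Move each ¬ inward, flipping quantifiers it crosses:
  (∀t ∀u (¬J(u) ∧ ¬K(t,t))) ∨ (∃x ∃z (F(z) ∨ F(x))) ∨ (∀v ∀w (J(w) ∧ ¬K(w,v)))
All bound variables are already distinct, so no renaming is needed.
Finally move all quantifiers to the prefix:
  ∀t ∀u ∃x ∃z ∀v ∀w (¬J(u) ∧ ¬K(t,t) ∨ F(z) ∨ F(x) ∨ J(w) ∧ ¬K(w,v))
The quantifier ∀x sits under an odd number of negations (counting the antecedent side of each →), so it flips to ∃x.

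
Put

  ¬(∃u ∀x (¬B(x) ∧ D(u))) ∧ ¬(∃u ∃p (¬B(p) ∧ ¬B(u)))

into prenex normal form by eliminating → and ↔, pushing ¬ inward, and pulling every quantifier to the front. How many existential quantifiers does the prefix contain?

Drive negations inward (¬∀x A ≡ ∃x ¬A, ¬∃x A ≡ ∀x ¬A, De Morgan for ∧/∨):
  (∀u ∃x (B(x) ∨ ¬D(u))) ∧ (∀u ∀p (B(p) ∨ B(u)))
Standardize variables apart so no two quantifiers bind the same name: u↦a.
  (∀u ∃x (B(x) ∨ ¬D(u))) ∧ (∀a ∀p (B(p) ∨ B(a)))
Pull the quantifiers to the front (each side's bound variable is not free in the other side):
  ∀u ∃x ∀a ∀p ((B(x) ∨ ¬D(u)) ∧ (B(p) ∨ B(a)))
The prefix is ∀u ∃x ∀a ∀p: 3 universal, 1 existential.

1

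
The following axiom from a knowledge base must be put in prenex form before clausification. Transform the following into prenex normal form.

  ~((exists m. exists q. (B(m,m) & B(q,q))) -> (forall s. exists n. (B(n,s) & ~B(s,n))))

exists m. exists q. exists s. forall n. (B(m,m) & B(q,q) & (~B(n,s) | B(s,n)))

First replace A → B with ¬A ∨ B.
  ~(~(exists m. exists q. (B(m,m) & B(q,q))) | (forall s. exists n. (B(n,s) & ~B(s,n))))
Push ¬ through the quantifiers and connectives to reach negation normal form:
  (exists m. exists q. (B(m,m) & B(q,q))) & (exists s. forall n. (~B(n,s) | B(s,n)))
Extract every quantifier outward, since the variables are now distinct and don't occur free across branches:
  exists m. exists q. exists s. forall n. (B(m,m) & B(q,q) & (~B(n,s) | B(s,n)))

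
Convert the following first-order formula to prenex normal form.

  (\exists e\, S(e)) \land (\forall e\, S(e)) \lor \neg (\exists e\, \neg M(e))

\exists e\, \forall s\, \forall x1\, (S(e) \land S(s) \lor M(x1))

Move each ¬ inward, flipping quantifiers it crosses:
  (\exists e\, S(e)) \land (\forall e\, S(e)) \lor (\forall e\, M(e))
Give each quantifier a distinct variable: e↦s, e↦x1.
  (\exists e\, S(e)) \land (\forall s\, S(s)) \lor (\forall x1\, M(x1))
Pull the quantifiers to the front (each side's bound variable is not free in the other side):
  \exists e\, \forall s\, \forall x1\, (S(e) \land S(s) \lor M(x1))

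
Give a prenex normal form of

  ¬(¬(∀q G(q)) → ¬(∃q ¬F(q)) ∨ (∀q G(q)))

∃q ∃z1 ∃r (¬G(q) ∧ ¬F(z1) ∧ ¬G(r))

Eliminate → and ↔ using ¬ and ∨.
  ¬(¬¬(∀q G(q)) ∨ ¬(∃q ¬F(q)) ∨ (∀q G(q)))
Drive negations inward (¬∀x A ≡ ∃x ¬A, ¬∃x A ≡ ∀x ¬A, De Morgan for ∧/∨):
  (∃q ¬G(q)) ∧ (∃q ¬F(q)) ∧ (∃q ¬G(q))
Rename bound variables to avoid capture: q↦z1, q↦r.
  (∃q ¬G(q)) ∧ (∃z1 ¬F(z1)) ∧ (∃r ¬G(r))
Pull the quantifiers to the front (each side's bound variable is not free in the other side):
  ∃q ∃z1 ∃r (¬G(q) ∧ ¬F(z1) ∧ ¬G(r))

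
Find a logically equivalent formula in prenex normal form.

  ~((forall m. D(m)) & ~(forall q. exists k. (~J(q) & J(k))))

Move each ¬ inward, flipping quantifiers it crosses:
  (exists m. ~D(m)) | (forall q. exists k. (~J(q) & J(k)))
All bound variables are already distinct, so no renaming is needed.
Pull the quantifiers to the front (each side's bound variable is not free in the other side):
  exists m. forall q. exists k. (~D(m) | ~J(q) & J(k))

exists m. forall q. exists k. (~D(m) | ~J(q) & J(k))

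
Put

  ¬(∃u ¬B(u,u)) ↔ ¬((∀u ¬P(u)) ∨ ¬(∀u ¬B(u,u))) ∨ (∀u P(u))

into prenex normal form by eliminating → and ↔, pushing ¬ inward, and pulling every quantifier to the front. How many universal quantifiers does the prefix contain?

4

First replace A → B with ¬A ∨ B; A ↔ B as (¬A ∨ B) ∧ (¬B ∨ A).
  (¬¬(∃u ¬B(u,u)) ∨ ¬((∀u ¬P(u)) ∨ ¬(∀u ¬B(u,u))) ∨ (∀u P(u))) ∧ (¬(¬((∀u ¬P(u)) ∨ ¬(∀u ¬B(u,u))) ∨ (∀u P(u))) ∨ ¬(∃u ¬B(u,u)))
Push ¬ through the quantifiers and connectives to reach negation normal form:
  ((∃u ¬B(u,u)) ∨ (∃u P(u)) ∧ (∀u ¬B(u,u)) ∨ (∀u P(u))) ∧ (((∀u ¬P(u)) ∨ (∃u B(u,u))) ∧ (∃u ¬P(u)) ∨ (∀u B(u,u)))
Standardize variables apart so no two quantifiers bind the same name: u↦r, u↦y, u↦q, u↦v1, u↦v, u↦w, u↦x.
  ((∃u ¬B(u,u)) ∨ (∃r P(r)) ∧ (∀y ¬B(y,y)) ∨ (∀q P(q))) ∧ (((∀v1 ¬P(v1)) ∨ (∃v B(v,v))) ∧ (∃w ¬P(w)) ∨ (∀x B(x,x)))
Pull the quantifiers to the front (each side's bound variable is not free in the other side):
  ∃u ∃r ∀y ∀q ∀v1 ∃v ∃w ∀x ((¬B(u,u) ∨ P(r) ∧ ¬B(y,y) ∨ P(q)) ∧ ((¬P(v1) ∨ B(v,v)) ∧ ¬P(w) ∨ B(x,x)))
The prefix is ∃u ∃r ∀y ∀q ∀v1 ∃v ∃w ∀x: 4 universal, 4 existential.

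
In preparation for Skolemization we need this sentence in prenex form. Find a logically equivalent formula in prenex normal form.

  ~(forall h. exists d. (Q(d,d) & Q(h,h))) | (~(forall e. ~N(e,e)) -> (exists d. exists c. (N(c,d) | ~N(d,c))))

Eliminate → and ↔ using ¬ and ∨.
  ~(forall h. exists d. (Q(d,d) & Q(h,h))) | ~~(forall e. ~N(e,e)) | (exists d. exists c. (N(c,d) | ~N(d,c)))
Drive negations inward (¬∀x A ≡ ∃x ¬A, ¬∃x A ≡ ∀x ¬A, De Morgan for ∧/∨):
  (exists h. forall d. (~Q(d,d) | ~Q(h,h))) | (forall e. ~N(e,e)) | (exists d. exists c. (N(c,d) | ~N(d,c)))
Give each quantifier a distinct variable: d↦s.
  (exists h. forall d. (~Q(d,d) | ~Q(h,h))) | (forall e. ~N(e,e)) | (exists s. exists c. (N(c,s) | ~N(s,c)))
Pull the quantifiers to the front (each side's bound variable is not free in the other side):
  exists h. forall d. forall e. exists s. exists c. (~Q(d,d) | ~Q(h,h) | ~N(e,e) | N(c,s) | ~N(s,c))

exists h. forall d. forall e. exists s. exists c. (~Q(d,d) | ~Q(h,h) | ~N(e,e) | N(c,s) | ~N(s,c))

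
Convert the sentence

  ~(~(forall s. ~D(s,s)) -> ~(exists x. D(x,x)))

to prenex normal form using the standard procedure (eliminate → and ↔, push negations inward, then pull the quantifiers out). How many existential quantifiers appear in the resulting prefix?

2

Rewrite implications/biconditionals: A → B as ¬A ∨ B.
  ~(~~(forall s. ~D(s,s)) | ~(exists x. D(x,x)))
Drive negations inward (¬∀x A ≡ ∃x ¬A, ¬∃x A ≡ ∀x ¬A, De Morgan for ∧/∨):
  (exists s. D(s,s)) & (exists x. D(x,x))
Finally move all quantifiers to the prefix:
  exists s. exists x. (D(s,s) & D(x,x))
The prefix is exists s exists x: 0 universal, 2 existential.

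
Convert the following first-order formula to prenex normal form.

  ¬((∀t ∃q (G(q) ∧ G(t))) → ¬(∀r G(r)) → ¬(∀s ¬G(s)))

Rewrite implications/biconditionals: A → B as ¬A ∨ B.
  ¬(¬(∀t ∃q (G(q) ∧ G(t))) ∨ ¬¬(∀r G(r)) ∨ ¬(∀s ¬G(s)))
Move each ¬ inward, flipping quantifiers it crosses:
  (∀t ∃q (G(q) ∧ G(t))) ∧ (∃r ¬G(r)) ∧ (∀s ¬G(s))
All bound variables are already distinct, so no renaming is needed.
Finally move all quantifiers to the prefix:
  ∀t ∃q ∃r ∀s (G(q) ∧ G(t) ∧ ¬G(r) ∧ ¬G(s))

∀t ∃q ∃r ∀s (G(q) ∧ G(t) ∧ ¬G(r) ∧ ¬G(s))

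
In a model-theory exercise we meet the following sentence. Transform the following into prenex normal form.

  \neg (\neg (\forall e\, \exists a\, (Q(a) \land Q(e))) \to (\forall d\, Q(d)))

\exists e\, \forall a\, \exists d\, ((\neg Q(a) \lor \neg Q(e)) \land \neg Q(d))

Eliminate → and ↔ using ¬ and ∨.
  \neg (\neg \neg (\forall e\, \exists a\, (Q(a) \land Q(e))) \lor (\forall d\, Q(d)))
Drive negations inward (¬∀x A ≡ ∃x ¬A, ¬∃x A ≡ ∀x ¬A, De Morgan for ∧/∨):
  (\exists e\, \forall a\, (\neg Q(a) \lor \neg Q(e))) \land (\exists d\, \neg Q(d))
All bound variables are already distinct, so no renaming is needed.
Finally move all quantifiers to the prefix:
  \exists e\, \forall a\, \exists d\, ((\neg Q(a) \lor \neg Q(e)) \land \neg Q(d))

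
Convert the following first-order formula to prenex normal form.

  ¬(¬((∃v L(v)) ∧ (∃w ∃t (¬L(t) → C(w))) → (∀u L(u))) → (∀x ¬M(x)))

∃v ∃w ∃t ∃u ∃x (L(v) ∧ (L(t) ∨ C(w)) ∧ ¬L(u) ∧ M(x))

Eliminate → and ↔ using ¬ and ∨.
  ¬(¬¬(¬((∃v L(v)) ∧ (∃w ∃t (¬¬L(t) ∨ C(w)))) ∨ (∀u L(u))) ∨ (∀x ¬M(x)))
Drive negations inward (¬∀x A ≡ ∃x ¬A, ¬∃x A ≡ ∀x ¬A, De Morgan for ∧/∨):
  (∃v L(v)) ∧ (∃w ∃t (L(t) ∨ C(w))) ∧ (∃u ¬L(u)) ∧ (∃x M(x))
All bound variables are already distinct, so no renaming is needed.
Finally move all quantifiers to the prefix:
  ∃v ∃w ∃t ∃u ∃x (L(v) ∧ (L(t) ∨ C(w)) ∧ ¬L(u) ∧ M(x))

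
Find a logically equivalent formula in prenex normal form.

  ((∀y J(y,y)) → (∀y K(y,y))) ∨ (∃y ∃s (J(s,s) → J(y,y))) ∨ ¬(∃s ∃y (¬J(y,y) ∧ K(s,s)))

∃y ∀x1 ∃w ∃s ∀p ∀v (¬J(y,y) ∨ K(x1,x1) ∨ ¬J(s,s) ∨ J(w,w) ∨ J(v,v) ∨ ¬K(p,p))

Eliminate → and ↔ using ¬ and ∨.
  ¬(∀y J(y,y)) ∨ (∀y K(y,y)) ∨ (∃y ∃s (¬J(s,s) ∨ J(y,y))) ∨ ¬(∃s ∃y (¬J(y,y) ∧ K(s,s)))
Move each ¬ inward, flipping quantifiers it crosses:
  (∃y ¬J(y,y)) ∨ (∀y K(y,y)) ∨ (∃y ∃s (¬J(s,s) ∨ J(y,y))) ∨ (∀s ∀y (J(y,y) ∨ ¬K(s,s)))
Standardize variables apart so no two quantifiers bind the same name: y↦x1, y↦w, s↦p, y↦v.
  (∃y ¬J(y,y)) ∨ (∀x1 K(x1,x1)) ∨ (∃w ∃s (¬J(s,s) ∨ J(w,w))) ∨ (∀p ∀v (J(v,v) ∨ ¬K(p,p)))
Finally move all quantifiers to the prefix:
  ∃y ∀x1 ∃w ∃s ∀p ∀v (¬J(y,y) ∨ K(x1,x1) ∨ ¬J(s,s) ∨ J(w,w) ∨ J(v,v) ∨ ¬K(p,p))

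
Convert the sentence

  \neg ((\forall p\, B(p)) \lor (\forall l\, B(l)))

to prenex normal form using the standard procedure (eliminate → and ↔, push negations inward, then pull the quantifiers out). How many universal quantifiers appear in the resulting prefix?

0

Move each ¬ inward, flipping quantifiers it crosses:
  (\exists p\, \neg B(p)) \land (\exists l\, \neg B(l))
Finally move all quantifiers to the prefix:
  \exists p\, \exists l\, (\neg B(p) \land \neg B(l))
The prefix is \exists p \exists l: 0 universal, 2 existential.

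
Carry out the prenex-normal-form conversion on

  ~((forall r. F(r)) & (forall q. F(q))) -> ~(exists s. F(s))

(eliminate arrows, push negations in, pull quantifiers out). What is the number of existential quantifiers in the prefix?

Eliminate → and ↔ using ¬ and ∨.
  ~~((forall r. F(r)) & (forall q. F(q))) | ~(exists s. F(s))
Push ¬ through the quantifiers and connectives to reach negation normal form:
  (forall r. F(r)) & (forall q. F(q)) | (forall s. ~F(s))
All bound variables are already distinct, so no renaming is needed.
Pull the quantifiers to the front (each side's bound variable is not free in the other side):
  forall r. forall q. forall s. (F(r) & F(q) | ~F(s))
The prefix is forall r forall q forall s: 3 universal, 0 existential.

0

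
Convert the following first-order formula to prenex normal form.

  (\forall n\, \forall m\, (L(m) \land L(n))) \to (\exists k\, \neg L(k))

Eliminate → and ↔ using ¬ and ∨.
  \neg (\forall n\, \forall m\, (L(m) \land L(n))) \lor (\exists k\, \neg L(k))
Move each ¬ inward, flipping quantifiers it crosses:
  (\exists n\, \exists m\, (\neg L(m) \lor \neg L(n))) \lor (\exists k\, \neg L(k))
Extract every quantifier outward, since the variables are now distinct and don't occur free across branches:
  \exists n\, \exists m\, \exists k\, (\neg L(m) \lor \neg L(n) \lor \neg L(k))

\exists n\, \exists m\, \exists k\, (\neg L(m) \lor \neg L(n) \lor \neg L(k))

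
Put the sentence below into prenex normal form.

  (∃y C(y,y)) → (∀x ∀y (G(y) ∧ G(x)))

∀y ∀x ∀w (¬C(y,y) ∨ G(w) ∧ G(x))

Eliminate → and ↔ using ¬ and ∨.
  ¬(∃y C(y,y)) ∨ (∀x ∀y (G(y) ∧ G(x)))
Drive negations inward (¬∀x A ≡ ∃x ¬A, ¬∃x A ≡ ∀x ¬A, De Morgan for ∧/∨):
  (∀y ¬C(y,y)) ∨ (∀x ∀y (G(y) ∧ G(x)))
Give each quantifier a distinct variable: y↦w.
  (∀y ¬C(y,y)) ∨ (∀x ∀w (G(w) ∧ G(x)))
Extract every quantifier outward, since the variables are now distinct and don't occur free across branches:
  ∀y ∀x ∀w (¬C(y,y) ∨ G(w) ∧ G(x))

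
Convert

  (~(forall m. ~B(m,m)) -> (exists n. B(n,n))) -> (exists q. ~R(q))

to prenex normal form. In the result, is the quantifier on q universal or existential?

existential

First replace A → B with ¬A ∨ B.
  ~(~~(forall m. ~B(m,m)) | (exists n. B(n,n))) | (exists q. ~R(q))
Drive negations inward (¬∀x A ≡ ∃x ¬A, ¬∃x A ≡ ∀x ¬A, De Morgan for ∧/∨):
  (exists m. B(m,m)) & (forall n. ~B(n,n)) | (exists q. ~R(q))
All bound variables are already distinct, so no renaming is needed.
Extract every quantifier outward, since the variables are now distinct and don't occur free across branches:
  exists m. forall n. exists q. (B(m,m) & ~B(n,n) | ~R(q))
The quantifier exists q sits under an even number of negations (counting the antecedent side of each →), so it remains existential.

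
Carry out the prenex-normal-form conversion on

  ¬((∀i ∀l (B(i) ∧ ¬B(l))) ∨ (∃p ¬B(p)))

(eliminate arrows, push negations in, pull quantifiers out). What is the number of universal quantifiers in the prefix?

1

Move each ¬ inward, flipping quantifiers it crosses:
  (∃i ∃l (¬B(i) ∨ B(l))) ∧ (∀p B(p))
All bound variables are already distinct, so no renaming is needed.
Extract every quantifier outward, since the variables are now distinct and don't occur free across branches:
  ∃i ∃l ∀p ((¬B(i) ∨ B(l)) ∧ B(p))
The prefix is ∃i ∃l ∀p: 1 universal, 2 existential.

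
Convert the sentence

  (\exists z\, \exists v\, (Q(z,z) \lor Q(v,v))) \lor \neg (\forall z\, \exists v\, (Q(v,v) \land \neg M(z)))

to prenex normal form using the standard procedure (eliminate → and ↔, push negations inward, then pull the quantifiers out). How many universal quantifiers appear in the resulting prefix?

Push ¬ through the quantifiers and connectives to reach negation normal form:
  (\exists z\, \exists v\, (Q(z,z) \lor Q(v,v))) \lor (\exists z\, \forall v\, (\neg Q(v,v) \lor M(z)))
Standardize variables apart so no two quantifiers bind the same name: z↦q, v↦z1.
  (\exists z\, \exists v\, (Q(z,z) \lor Q(v,v))) \lor (\exists q\, \forall z1\, (\neg Q(z1,z1) \lor M(q)))
Finally move all quantifiers to the prefix:
  \exists z\, \exists v\, \exists q\, \forall z1\, (Q(z,z) \lor Q(v,v) \lor \neg Q(z1,z1) \lor M(q))
The prefix is \exists z \exists v \exists q \forall z1: 1 universal, 3 existential.

1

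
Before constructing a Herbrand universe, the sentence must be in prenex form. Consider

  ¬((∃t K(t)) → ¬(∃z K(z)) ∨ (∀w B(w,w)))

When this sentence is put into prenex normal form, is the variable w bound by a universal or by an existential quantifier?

First replace A → B with ¬A ∨ B.
  ¬(¬(∃t K(t)) ∨ ¬(∃z K(z)) ∨ (∀w B(w,w)))
Push ¬ through the quantifiers and connectives to reach negation normal form:
  (∃t K(t)) ∧ (∃z K(z)) ∧ (∃w ¬B(w,w))
Extract every quantifier outward, since the variables are now distinct and don't occur free across branches:
  ∃t ∃z ∃w (K(t) ∧ K(z) ∧ ¬B(w,w))
The quantifier ∀w sits under an odd number of negations (counting the antecedent side of each →), so it flips to ∃w.

existential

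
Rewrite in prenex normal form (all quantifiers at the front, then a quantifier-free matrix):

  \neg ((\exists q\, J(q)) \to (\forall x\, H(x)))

First replace A → B with ¬A ∨ B.
  \neg (\neg (\exists q\, J(q)) \lor (\forall x\, H(x)))
Move each ¬ inward, flipping quantifiers it crosses:
  (\exists q\, J(q)) \land (\exists x\, \neg H(x))
Finally move all quantifiers to the prefix:
  \exists q\, \exists x\, (J(q) \land \neg H(x))

\exists q\, \exists x\, (J(q) \land \neg H(x))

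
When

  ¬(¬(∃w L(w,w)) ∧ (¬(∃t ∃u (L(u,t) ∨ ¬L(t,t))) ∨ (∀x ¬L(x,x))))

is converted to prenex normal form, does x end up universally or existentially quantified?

existential

Move each ¬ inward, flipping quantifiers it crosses:
  (∃w L(w,w)) ∨ (∃t ∃u (L(u,t) ∨ ¬L(t,t))) ∧ (∃x L(x,x))
Extract every quantifier outward, since the variables are now distinct and don't occur free across branches:
  ∃w ∃t ∃u ∃x (L(w,w) ∨ (L(u,t) ∨ ¬L(t,t)) ∧ L(x,x))
The quantifier ∀x sits under an odd number of negations, so it flips to ∃x.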